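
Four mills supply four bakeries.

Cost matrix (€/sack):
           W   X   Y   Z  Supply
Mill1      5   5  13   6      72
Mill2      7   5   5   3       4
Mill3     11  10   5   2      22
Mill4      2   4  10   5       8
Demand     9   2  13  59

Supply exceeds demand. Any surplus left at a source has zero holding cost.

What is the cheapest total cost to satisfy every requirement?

Optimal allocation:
  Mill1 to W: 1 × €5 = €5
  Mill1 to X: 2 × €5 = €10
  Mill1 to Z: 46 × €6 = €276
  Mill2 to Y: 4 × €5 = €20
  Mill3 to Y: 9 × €5 = €45
  Mill3 to Z: 13 × €2 = €26
  Mill4 to W: 8 × €2 = €16
Total = 5 + 10 + 276 + 20 + 45 + 26 + 16 = €398.
(Supply check: Mill1 ships 49; Mill2 ships 4; Mill3 ships 22; Mill4 ships 8.)

398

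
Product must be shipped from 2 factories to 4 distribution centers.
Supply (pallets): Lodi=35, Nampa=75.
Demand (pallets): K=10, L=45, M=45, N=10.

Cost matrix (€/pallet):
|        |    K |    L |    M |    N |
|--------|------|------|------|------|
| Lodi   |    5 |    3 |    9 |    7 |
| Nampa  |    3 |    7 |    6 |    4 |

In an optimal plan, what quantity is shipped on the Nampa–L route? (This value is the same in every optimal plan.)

The minimum-cost plan:
  Lodi→L: 35 × €3 = €105
  Nampa→K: 10 × €3 = €30
  Nampa→L: 10 × €7 = €70
  Nampa→M: 45 × €6 = €270
  Nampa→N: 10 × €4 = €40
Total cost = €515.
So Nampa→L carries 10 pallets.

10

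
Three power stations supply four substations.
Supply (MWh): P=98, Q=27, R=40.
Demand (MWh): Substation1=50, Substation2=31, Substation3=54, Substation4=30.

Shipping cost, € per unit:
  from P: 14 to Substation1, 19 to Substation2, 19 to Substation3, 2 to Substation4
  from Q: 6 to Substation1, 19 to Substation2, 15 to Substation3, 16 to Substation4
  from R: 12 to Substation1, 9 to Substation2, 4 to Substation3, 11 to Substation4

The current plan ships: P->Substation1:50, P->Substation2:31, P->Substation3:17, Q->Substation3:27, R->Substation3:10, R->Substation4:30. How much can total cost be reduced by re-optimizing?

828

Current plan cost = 50·14 + 31·19 + 17·19 + 27·15 + 10·4 + 30·11 = €2387.
Optimal plan:
  P->Substation1: 23 × €14 = €322
  P->Substation2: 31 × €19 = €589
  P->Substation3: 14 × €19 = €266
  P->Substation4: 30 × €2 = €60
  Q->Substation1: 27 × €6 = €162
  R->Substation3: 40 × €4 = €160
Optimal cost = €1559.
Saving = 2387 − 1559 = €828.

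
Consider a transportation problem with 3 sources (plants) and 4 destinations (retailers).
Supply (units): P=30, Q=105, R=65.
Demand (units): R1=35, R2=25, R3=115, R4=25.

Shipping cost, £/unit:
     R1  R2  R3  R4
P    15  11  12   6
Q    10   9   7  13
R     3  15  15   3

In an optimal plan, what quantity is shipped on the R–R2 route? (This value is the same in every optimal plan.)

0

The minimum-cost plan:
  P–R2: 25 × £11 = £275
  P–R3: 5 × £12 = £60
  Q–R3: 105 × £7 = £735
  R–R1: 35 × £3 = £105
  R–R3: 5 × £15 = £75
  R–R4: 25 × £3 = £75
Total cost = £1325.
The route R→R2 is not used.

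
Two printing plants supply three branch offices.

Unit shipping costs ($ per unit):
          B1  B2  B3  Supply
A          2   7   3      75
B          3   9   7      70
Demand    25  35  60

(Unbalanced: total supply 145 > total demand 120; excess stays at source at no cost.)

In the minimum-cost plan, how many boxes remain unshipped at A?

0

An optimal plan:
  A→B2: 15 × $7 = $105
  A→B3: 60 × $3 = $180
  B→B1: 25 × $3 = $75
  B→B2: 20 × $9 = $180
Total cost = $540.
A ships 75 of its 75, leaving 0.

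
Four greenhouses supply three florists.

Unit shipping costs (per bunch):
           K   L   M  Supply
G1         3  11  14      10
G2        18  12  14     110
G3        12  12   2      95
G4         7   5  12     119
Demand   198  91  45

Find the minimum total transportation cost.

One minimum-cost allocation:
  G1→K: 10 × 3 = 30
  G2→K: 19 × 18 = 342
  G2→L: 91 × 12 = 1092
  G3→K: 50 × 12 = 600
  G3→M: 45 × 2 = 90
  G4→K: 119 × 7 = 833
Total = 30 + 342 + 1092 + 600 + 90 + 833 = 2987.

2987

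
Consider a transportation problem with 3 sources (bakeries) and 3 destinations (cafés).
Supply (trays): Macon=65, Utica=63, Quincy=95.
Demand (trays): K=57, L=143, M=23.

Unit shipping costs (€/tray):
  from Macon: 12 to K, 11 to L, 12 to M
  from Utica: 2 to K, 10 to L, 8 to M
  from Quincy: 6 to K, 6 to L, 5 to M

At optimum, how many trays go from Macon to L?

Solving gives:
  Macon→L: 65 trays
  Utica→K: 57 trays
  Utica→M: 6 trays
  Quincy→L: 78 trays
  Quincy→M: 17 trays
Total cost = €1430.
So Macon→L carries 65 trays.

65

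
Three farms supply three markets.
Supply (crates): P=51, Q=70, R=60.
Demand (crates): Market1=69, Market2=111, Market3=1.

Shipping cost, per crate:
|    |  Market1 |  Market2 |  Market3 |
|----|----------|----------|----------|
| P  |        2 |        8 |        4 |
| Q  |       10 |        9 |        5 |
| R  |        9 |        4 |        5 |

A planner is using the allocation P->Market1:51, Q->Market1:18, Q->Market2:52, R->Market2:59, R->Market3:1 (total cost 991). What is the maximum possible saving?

5

Current plan cost = 51·2 + 18·10 + 52·9 + 59·4 + 1·5 = 991.
Optimal plan:
  P–Market1: 51 crates
  Q–Market1: 18 crates
  Q–Market2: 51 crates
  Q–Market3: 1 crates
  R–Market2: 60 crates
Optimal cost = 986.
Saving = 991 − 986 = 5.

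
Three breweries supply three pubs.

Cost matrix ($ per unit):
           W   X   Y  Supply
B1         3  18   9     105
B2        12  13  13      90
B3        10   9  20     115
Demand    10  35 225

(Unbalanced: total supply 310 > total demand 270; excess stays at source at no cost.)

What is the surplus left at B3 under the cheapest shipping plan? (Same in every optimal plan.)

40

An optimal plan:
  B1->Y: 105 × $9 = $945
  B2->Y: 90 × $13 = $1170
  B3->W: 10 × $10 = $100
  B3->X: 35 × $9 = $315
  B3->Y: 30 × $20 = $600
Total cost = $3130.
B3 ships 75 of its 115, leaving 40.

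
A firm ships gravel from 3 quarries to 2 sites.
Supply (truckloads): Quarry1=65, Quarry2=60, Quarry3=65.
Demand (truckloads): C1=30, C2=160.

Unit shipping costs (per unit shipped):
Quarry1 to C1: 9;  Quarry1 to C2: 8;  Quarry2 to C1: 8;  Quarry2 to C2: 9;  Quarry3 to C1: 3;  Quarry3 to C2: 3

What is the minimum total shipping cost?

1225

Optimal allocation:
  Quarry1–C2: 65 × 8 = 520
  Quarry2–C1: 30 × 8 = 240
  Quarry2–C2: 30 × 9 = 270
  Quarry3–C2: 65 × 3 = 195
Total = 520 + 240 + 270 + 195 = 1225.
(Supply check: Quarry1 ships 65; Quarry2 ships 60; Quarry3 ships 65.)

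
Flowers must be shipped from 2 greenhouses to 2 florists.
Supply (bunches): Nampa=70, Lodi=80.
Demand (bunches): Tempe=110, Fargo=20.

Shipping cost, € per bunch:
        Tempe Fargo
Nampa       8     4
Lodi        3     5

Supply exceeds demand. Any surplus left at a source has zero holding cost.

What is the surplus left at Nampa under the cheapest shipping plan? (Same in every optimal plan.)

20

Minimum-cost shipments:
  Nampa–Tempe: 30 bunches
  Nampa–Fargo: 20 bunches
  Lodi–Tempe: 80 bunches
Total cost = €560.
Nampa ships 50 of its 70, leaving 20.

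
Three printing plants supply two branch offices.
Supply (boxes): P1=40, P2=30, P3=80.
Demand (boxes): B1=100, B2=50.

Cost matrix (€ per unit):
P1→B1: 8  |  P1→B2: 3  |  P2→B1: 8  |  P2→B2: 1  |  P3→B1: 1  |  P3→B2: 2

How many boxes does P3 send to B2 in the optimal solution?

0

Optimal shipments:
  P1 to B1: 20 × €8 = €160
  P1 to B2: 20 × €3 = €60
  P2 to B2: 30 × €1 = €30
  P3 to B1: 80 × €1 = €80
Total cost = €330.
The route P3→B2 is not used.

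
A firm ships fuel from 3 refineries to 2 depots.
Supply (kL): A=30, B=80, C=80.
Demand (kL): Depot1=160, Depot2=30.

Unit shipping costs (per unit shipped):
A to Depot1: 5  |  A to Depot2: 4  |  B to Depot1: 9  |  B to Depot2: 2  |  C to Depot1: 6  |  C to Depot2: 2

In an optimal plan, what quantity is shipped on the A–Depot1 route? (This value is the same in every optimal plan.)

Optimal shipments:
  A–Depot1: 30 kL
  B–Depot1: 50 kL
  B–Depot2: 30 kL
  C–Depot1: 80 kL
Total cost = 1140.
So A→Depot1 carries 30 kL.

30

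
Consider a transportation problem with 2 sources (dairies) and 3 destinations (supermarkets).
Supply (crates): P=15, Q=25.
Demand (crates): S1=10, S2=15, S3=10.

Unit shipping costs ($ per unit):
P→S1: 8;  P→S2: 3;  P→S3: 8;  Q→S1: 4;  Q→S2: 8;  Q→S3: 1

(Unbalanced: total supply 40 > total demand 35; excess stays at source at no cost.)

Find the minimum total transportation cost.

Optimal allocation:
  P–S2: 15 × $3 = $45
  Q–S1: 10 × $4 = $40
  Q–S3: 10 × $1 = $10
Total = 45 + 40 + 10 = $95.
(Supply check: P ships 15; Q ships 20.)

95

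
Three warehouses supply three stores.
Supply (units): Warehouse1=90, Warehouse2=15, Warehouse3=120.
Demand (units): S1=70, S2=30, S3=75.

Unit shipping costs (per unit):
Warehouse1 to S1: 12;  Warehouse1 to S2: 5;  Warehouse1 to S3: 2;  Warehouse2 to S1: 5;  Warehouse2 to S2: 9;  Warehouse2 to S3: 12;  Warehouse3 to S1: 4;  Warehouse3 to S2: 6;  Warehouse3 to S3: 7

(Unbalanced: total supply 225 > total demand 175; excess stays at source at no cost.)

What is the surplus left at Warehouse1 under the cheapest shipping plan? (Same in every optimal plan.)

0

An optimal plan:
  Warehouse1→S2: 15 × 5 = 75
  Warehouse1→S3: 75 × 2 = 150
  Warehouse3→S1: 70 × 4 = 280
  Warehouse3→S2: 15 × 6 = 90
Total cost = 595.
Warehouse1 ships 90 of its 90, leaving 0.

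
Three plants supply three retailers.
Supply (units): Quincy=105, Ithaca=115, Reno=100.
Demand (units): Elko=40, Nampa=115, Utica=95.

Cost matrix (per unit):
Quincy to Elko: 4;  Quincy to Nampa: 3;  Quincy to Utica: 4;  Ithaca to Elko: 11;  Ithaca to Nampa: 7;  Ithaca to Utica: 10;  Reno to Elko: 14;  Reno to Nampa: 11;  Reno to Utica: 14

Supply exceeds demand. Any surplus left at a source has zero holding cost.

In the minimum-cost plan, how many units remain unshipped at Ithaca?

Minimum-cost shipments:
  Quincy to Elko: 10 units
  Quincy to Utica: 95 units
  Ithaca to Nampa: 115 units
  Reno to Elko: 30 units
Total cost = 1645.
Ithaca ships 115 of its 115, leaving 0.

0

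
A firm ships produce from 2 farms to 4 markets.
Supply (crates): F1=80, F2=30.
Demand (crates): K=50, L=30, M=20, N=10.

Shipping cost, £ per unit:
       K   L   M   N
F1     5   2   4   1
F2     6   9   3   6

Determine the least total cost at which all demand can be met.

Optimal allocation:
  F1→K: 40 crates
  F1→L: 30 crates
  F1→N: 10 crates
  F2→K: 10 crates
  F2→M: 20 crates
Total cost = £390.

390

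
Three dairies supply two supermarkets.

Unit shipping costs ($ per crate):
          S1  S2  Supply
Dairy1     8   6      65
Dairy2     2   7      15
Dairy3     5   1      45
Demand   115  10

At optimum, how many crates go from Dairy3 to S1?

Optimal shipments:
  Dairy1→S1: 65 crates
  Dairy2→S1: 15 crates
  Dairy3→S1: 35 crates
  Dairy3→S2: 10 crates
Total cost = $735.
So Dairy3→S1 carries 35 crates.

35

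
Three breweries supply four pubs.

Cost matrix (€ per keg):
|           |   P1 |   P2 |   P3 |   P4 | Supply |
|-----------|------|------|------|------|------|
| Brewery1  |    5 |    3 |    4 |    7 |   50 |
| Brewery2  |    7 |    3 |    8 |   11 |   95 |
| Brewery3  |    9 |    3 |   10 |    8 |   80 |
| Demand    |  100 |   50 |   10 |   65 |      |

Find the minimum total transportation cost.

1330

One minimum-cost allocation:
  Brewery1->P1: 40 × €5 = €200
  Brewery1->P3: 10 × €4 = €40
  Brewery2->P1: 60 × €7 = €420
  Brewery2->P2: 35 × €3 = €105
  Brewery3->P2: 15 × €3 = €45
  Brewery3->P4: 65 × €8 = €520
Total = 200 + 40 + 420 + 105 + 45 + 520 = €1330.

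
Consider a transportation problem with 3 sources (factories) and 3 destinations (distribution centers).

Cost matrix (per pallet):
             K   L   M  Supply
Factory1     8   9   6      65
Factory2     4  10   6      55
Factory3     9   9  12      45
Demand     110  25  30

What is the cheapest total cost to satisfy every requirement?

1085

Optimal allocation:
  Factory1 to K: 35 × 8 = 280
  Factory1 to M: 30 × 6 = 180
  Factory2 to K: 55 × 4 = 220
  Factory3 to K: 20 × 9 = 180
  Factory3 to L: 25 × 9 = 225
Total = 280 + 180 + 220 + 180 + 225 = 1085.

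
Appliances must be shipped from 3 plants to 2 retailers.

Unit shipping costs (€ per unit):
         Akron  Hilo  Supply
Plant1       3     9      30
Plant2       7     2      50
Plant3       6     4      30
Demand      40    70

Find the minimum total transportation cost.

330

An optimal shipping plan:
  Plant1->Akron: 30 × €3 = €90
  Plant2->Hilo: 50 × €2 = €100
  Plant3->Akron: 10 × €6 = €60
  Plant3->Hilo: 20 × €4 = €80
Total = 90 + 100 + 60 + 80 = €330.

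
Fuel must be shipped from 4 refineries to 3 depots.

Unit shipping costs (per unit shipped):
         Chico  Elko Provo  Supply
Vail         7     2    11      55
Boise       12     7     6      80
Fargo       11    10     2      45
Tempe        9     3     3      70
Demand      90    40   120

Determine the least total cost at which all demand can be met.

1375

An optimal shipping plan:
  Vail–Chico: 55 × 7 = 385
  Boise–Chico: 35 × 12 = 420
  Boise–Provo: 45 × 6 = 270
  Fargo–Provo: 45 × 2 = 90
  Tempe–Elko: 40 × 3 = 120
  Tempe–Provo: 30 × 3 = 90
Total = 385 + 420 + 270 + 90 + 120 + 90 = 1375.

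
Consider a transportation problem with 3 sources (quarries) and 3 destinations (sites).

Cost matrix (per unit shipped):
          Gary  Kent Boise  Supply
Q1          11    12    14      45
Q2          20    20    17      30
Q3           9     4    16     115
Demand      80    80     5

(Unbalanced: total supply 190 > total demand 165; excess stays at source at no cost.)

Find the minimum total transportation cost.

1215

Optimal allocation:
  Q1→Gary: 45 truckloads
  Q2→Boise: 5 truckloads
  Q3→Gary: 35 truckloads
  Q3→Kent: 80 truckloads
Total cost = 1215.
(Supply check: Q1 ships 45; Q2 ships 5; Q3 ships 115.)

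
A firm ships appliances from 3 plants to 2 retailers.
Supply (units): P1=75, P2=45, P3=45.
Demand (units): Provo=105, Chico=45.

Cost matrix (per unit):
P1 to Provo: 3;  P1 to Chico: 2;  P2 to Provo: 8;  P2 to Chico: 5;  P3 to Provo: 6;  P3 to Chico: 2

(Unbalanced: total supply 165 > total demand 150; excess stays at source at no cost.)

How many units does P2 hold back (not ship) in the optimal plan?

An optimal plan:
  P1 to Provo: 75 × 3 = 225
  P2 to Provo: 30 × 8 = 240
  P3 to Chico: 45 × 2 = 90
Total cost = 555.
P2 ships 30 of its 45, leaving 15.

15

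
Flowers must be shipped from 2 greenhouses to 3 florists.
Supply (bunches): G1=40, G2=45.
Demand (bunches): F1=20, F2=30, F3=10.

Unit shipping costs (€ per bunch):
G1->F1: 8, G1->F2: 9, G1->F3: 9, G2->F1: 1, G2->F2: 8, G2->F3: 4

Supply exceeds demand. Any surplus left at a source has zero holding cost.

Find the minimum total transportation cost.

315

An optimal shipping plan:
  G1–F2: 15 × €9 = €135
  G2–F1: 20 × €1 = €20
  G2–F2: 15 × €8 = €120
  G2–F3: 10 × €4 = €40
Total = 135 + 20 + 120 + 40 = €315.
(Supply check: G1 ships 15; G2 ships 45.)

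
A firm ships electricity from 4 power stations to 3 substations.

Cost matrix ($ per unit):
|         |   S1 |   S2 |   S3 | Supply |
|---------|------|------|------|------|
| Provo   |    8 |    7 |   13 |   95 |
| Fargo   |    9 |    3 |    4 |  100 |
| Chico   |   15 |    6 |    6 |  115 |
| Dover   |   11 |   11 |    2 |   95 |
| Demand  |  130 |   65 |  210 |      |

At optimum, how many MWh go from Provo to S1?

Optimal shipments:
  Provo–S1: 95 × $8 = $760
  Fargo–S1: 35 × $9 = $315
  Fargo–S2: 65 × $3 = $195
  Chico–S3: 115 × $6 = $690
  Dover–S3: 95 × $2 = $190
Total cost = $2150.
So Provo→S1 carries 95 MWh.

95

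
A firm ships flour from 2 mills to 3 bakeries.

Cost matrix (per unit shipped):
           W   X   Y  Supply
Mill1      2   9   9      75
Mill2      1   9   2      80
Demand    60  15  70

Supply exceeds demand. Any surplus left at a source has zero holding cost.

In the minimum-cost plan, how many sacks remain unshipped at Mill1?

10

Minimum-cost shipments:
  Mill1->W: 50 × 2 = 100
  Mill1->X: 15 × 9 = 135
  Mill2->W: 10 × 1 = 10
  Mill2->Y: 70 × 2 = 140
Total cost = 385.
Mill1 ships 65 of its 75, leaving 10.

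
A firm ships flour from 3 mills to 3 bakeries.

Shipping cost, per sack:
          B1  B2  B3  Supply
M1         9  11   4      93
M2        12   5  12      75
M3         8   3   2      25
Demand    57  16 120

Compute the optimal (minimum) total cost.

1210

Optimal allocation:
  M1 to B3: 93 × 4 = 372
  M2 to B1: 57 × 12 = 684
  M2 to B2: 16 × 5 = 80
  M2 to B3: 2 × 12 = 24
  M3 to B3: 25 × 2 = 50
Total = 372 + 684 + 80 + 24 + 50 = 1210.
(Supply check: M1 ships 93; M2 ships 75; M3 ships 25.)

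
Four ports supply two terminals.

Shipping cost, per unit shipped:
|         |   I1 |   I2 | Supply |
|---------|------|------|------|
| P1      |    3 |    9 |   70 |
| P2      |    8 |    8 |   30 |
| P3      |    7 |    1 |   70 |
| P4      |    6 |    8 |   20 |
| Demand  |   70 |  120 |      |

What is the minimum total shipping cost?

680

A cheapest plan:
  P1 to I1: 70 × 3 = 210
  P2 to I2: 30 × 8 = 240
  P3 to I2: 70 × 1 = 70
  P4 to I2: 20 × 8 = 160
Total = 210 + 240 + 70 + 160 = 680.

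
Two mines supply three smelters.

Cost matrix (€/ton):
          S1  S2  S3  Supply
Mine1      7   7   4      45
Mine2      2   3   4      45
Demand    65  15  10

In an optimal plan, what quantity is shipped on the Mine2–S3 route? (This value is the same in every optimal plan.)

Optimal shipments:
  Mine1–S1: 20 × €7 = €140
  Mine1–S2: 15 × €7 = €105
  Mine1–S3: 10 × €4 = €40
  Mine2–S1: 45 × €2 = €90
Total cost = €375.
The route Mine2→S3 is not used.

0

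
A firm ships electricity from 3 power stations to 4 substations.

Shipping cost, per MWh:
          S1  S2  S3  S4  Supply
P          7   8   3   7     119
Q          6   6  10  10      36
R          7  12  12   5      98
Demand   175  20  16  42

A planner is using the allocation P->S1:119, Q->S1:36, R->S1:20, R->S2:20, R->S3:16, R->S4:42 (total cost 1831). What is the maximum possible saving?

244

Current plan cost = 119·7 + 36·6 + 20·7 + 20·12 + 16·12 + 42·5 = 1831.
Optimal plan:
  P->S1: 103 × 7 = 721
  P->S3: 16 × 3 = 48
  Q->S1: 16 × 6 = 96
  Q->S2: 20 × 6 = 120
  R->S1: 56 × 7 = 392
  R->S4: 42 × 5 = 210
Optimal cost = 1587.
Saving = 1831 − 1587 = 244.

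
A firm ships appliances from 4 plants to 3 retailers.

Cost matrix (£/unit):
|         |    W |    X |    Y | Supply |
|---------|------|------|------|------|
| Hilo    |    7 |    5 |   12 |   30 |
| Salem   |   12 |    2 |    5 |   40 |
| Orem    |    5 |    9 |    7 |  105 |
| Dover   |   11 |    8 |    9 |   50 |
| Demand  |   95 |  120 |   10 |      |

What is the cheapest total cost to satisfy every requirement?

An optimal shipping plan:
  Hilo to X: 30 × £5 = £150
  Salem to X: 40 × £2 = £80
  Orem to W: 95 × £5 = £475
  Orem to Y: 10 × £7 = £70
  Dover to X: 50 × £8 = £400
Total = 150 + 80 + 475 + 70 + 400 = £1175.
(Supply check: Hilo ships 30; Salem ships 40; Orem ships 105; Dover ships 50.)

1175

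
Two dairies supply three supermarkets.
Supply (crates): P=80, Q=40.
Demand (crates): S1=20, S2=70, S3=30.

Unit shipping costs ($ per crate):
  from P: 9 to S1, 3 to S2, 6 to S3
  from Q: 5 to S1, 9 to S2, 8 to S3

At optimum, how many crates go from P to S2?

Optimal shipments:
  P to S2: 70 × $3 = $210
  P to S3: 10 × $6 = $60
  Q to S1: 20 × $5 = $100
  Q to S3: 20 × $8 = $160
Total cost = $530.
So P→S2 carries 70 crates.

70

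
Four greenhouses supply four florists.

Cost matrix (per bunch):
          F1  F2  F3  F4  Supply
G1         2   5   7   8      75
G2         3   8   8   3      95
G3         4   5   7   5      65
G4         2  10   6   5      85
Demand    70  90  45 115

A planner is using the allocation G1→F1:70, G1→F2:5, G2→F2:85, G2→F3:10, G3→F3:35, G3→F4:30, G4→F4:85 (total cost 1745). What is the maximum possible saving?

Current plan cost = 70·2 + 5·5 + 85·8 + 10·8 + 35·7 + 30·5 + 85·5 = 1745.
Optimal plan:
  G1→F1: 50 × 2 = 100
  G1→F2: 25 × 5 = 125
  G2→F4: 95 × 3 = 285
  G3→F2: 65 × 5 = 325
  G4→F1: 20 × 2 = 40
  G4→F3: 45 × 6 = 270
  G4→F4: 20 × 5 = 100
Optimal cost = 1245.
Saving = 1745 − 1245 = 500.

500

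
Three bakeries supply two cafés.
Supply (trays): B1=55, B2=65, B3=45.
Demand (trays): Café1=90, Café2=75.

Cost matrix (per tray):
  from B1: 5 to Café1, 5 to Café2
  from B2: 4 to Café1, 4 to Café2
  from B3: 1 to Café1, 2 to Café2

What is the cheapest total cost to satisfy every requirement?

580

A cheapest plan:
  B1 to Café1: 45 × 5 = 225
  B1 to Café2: 10 × 5 = 50
  B2 to Café2: 65 × 4 = 260
  B3 to Café1: 45 × 1 = 45
Total = 225 + 50 + 260 + 45 = 580.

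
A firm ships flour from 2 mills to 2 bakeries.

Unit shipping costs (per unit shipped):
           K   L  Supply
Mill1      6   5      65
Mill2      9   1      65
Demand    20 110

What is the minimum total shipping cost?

410

An optimal shipping plan:
  Mill1→K: 20 × 6 = 120
  Mill1→L: 45 × 5 = 225
  Mill2→L: 65 × 1 = 65
Total = 120 + 225 + 65 = 410.
(Supply check: Mill1 ships 65; Mill2 ships 65.)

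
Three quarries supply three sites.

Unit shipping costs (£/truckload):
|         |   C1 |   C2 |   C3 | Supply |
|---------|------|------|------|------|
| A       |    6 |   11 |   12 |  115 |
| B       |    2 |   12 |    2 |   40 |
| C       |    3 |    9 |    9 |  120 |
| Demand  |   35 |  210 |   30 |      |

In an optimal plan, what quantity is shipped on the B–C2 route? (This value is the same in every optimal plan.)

0

The minimum-cost plan:
  A->C2: 115 × £11 = £1265
  B->C1: 10 × £2 = £20
  B->C3: 30 × £2 = £60
  C->C1: 25 × £3 = £75
  C->C2: 95 × £9 = £855
Total cost = £2275.
The route B→C2 is not used.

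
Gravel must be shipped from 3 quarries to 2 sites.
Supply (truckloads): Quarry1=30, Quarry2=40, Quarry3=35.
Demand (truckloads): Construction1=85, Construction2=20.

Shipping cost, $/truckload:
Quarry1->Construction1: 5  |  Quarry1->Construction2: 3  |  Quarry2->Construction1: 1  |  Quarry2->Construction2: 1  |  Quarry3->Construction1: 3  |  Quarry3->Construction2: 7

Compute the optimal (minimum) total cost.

A cheapest plan:
  Quarry1->Construction1: 10 truckloads
  Quarry1->Construction2: 20 truckloads
  Quarry2->Construction1: 40 truckloads
  Quarry3->Construction1: 35 truckloads
Total cost = $255.

255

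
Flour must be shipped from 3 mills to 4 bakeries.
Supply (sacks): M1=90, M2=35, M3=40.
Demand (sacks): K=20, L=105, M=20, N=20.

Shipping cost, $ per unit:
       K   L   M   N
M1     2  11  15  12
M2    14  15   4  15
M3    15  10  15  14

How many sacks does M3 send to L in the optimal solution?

Solving gives:
  M1→K: 20 × $2 = $40
  M1→L: 65 × $11 = $715
  M1→N: 5 × $12 = $60
  M2→M: 20 × $4 = $80
  M2→N: 15 × $15 = $225
  M3→L: 40 × $10 = $400
Total cost = $1520.
So M3→L carries 40 sacks.

40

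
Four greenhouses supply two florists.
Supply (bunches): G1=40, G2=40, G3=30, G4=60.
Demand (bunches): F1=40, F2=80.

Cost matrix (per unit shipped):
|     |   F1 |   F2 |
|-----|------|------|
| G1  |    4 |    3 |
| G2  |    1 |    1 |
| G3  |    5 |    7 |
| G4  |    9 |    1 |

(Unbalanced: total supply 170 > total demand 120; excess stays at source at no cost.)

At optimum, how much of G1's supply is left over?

20

Minimum-cost shipments:
  G1->F2: 20 bunches
  G2->F1: 40 bunches
  G4->F2: 60 bunches
Total cost = 160.
G1 ships 20 of its 40, leaving 20.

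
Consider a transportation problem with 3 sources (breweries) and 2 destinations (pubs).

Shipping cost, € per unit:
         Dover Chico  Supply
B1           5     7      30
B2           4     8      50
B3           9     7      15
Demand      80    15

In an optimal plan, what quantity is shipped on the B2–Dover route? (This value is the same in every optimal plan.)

50

Solving gives:
  B1–Dover: 30 × €5 = €150
  B2–Dover: 50 × €4 = €200
  B3–Chico: 15 × €7 = €105
Total cost = €455.
So B2→Dover carries 50 kegs.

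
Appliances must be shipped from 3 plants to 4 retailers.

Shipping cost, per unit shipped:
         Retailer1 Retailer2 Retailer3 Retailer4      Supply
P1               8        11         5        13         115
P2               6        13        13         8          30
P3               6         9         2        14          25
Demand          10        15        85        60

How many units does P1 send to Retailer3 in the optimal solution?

60

The minimum-cost plan:
  P1->Retailer1: 10 × 8 = 80
  P1->Retailer2: 15 × 11 = 165
  P1->Retailer3: 60 × 5 = 300
  P1->Retailer4: 30 × 13 = 390
  P2->Retailer4: 30 × 8 = 240
  P3->Retailer3: 25 × 2 = 50
Total cost = 1225.
So P1→Retailer3 carries 60 units.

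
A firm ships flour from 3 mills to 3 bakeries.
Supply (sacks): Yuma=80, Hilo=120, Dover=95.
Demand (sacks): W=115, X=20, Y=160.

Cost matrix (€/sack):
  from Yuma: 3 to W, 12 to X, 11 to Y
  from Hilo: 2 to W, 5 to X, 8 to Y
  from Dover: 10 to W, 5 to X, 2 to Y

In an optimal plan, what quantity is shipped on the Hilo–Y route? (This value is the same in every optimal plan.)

Optimal shipments:
  Yuma→W: 80 × €3 = €240
  Hilo→W: 35 × €2 = €70
  Hilo→X: 20 × €5 = €100
  Hilo→Y: 65 × €8 = €520
  Dover→Y: 95 × €2 = €190
Total cost = €1120.
So Hilo→Y carries 65 sacks.

65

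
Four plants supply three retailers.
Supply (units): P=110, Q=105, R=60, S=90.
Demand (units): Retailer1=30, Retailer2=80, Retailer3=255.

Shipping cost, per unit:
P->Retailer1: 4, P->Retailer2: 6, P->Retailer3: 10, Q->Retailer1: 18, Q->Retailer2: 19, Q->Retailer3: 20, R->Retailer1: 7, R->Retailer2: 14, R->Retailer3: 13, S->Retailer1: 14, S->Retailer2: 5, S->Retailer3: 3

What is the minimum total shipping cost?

A cheapest plan:
  P to Retailer2: 80 × 6 = 480
  P to Retailer3: 30 × 10 = 300
  Q to Retailer3: 105 × 20 = 2100
  R to Retailer1: 30 × 7 = 210
  R to Retailer3: 30 × 13 = 390
  S to Retailer3: 90 × 3 = 270
Total = 480 + 300 + 2100 + 210 + 390 + 270 = 3750.

3750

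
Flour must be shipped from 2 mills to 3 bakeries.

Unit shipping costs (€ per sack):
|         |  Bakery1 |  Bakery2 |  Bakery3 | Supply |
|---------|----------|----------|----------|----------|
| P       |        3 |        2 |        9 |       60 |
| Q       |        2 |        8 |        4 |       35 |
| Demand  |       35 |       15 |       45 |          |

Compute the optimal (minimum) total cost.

Optimal allocation:
  P to Bakery1: 35 × €3 = €105
  P to Bakery2: 15 × €2 = €30
  P to Bakery3: 10 × €9 = €90
  Q to Bakery3: 35 × €4 = €140
Total = 105 + 30 + 90 + 140 = €365.
(Supply check: P ships 60; Q ships 35.)

365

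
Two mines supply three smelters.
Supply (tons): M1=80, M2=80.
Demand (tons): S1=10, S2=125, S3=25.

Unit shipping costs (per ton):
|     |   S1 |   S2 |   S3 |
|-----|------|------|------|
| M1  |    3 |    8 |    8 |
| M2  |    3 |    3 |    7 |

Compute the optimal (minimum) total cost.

A cheapest plan:
  M1–S1: 10 × 3 = 30
  M1–S2: 45 × 8 = 360
  M1–S3: 25 × 8 = 200
  M2–S2: 80 × 3 = 240
Total = 30 + 360 + 200 + 240 = 830.

830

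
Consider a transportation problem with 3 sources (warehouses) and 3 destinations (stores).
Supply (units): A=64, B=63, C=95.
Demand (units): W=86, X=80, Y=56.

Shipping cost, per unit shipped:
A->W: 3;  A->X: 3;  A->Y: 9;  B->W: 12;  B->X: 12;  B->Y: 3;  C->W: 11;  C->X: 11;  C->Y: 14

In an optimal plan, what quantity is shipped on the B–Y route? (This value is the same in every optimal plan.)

56

Optimal shipments:
  A->X: 64 × 3 = 192
  B->W: 7 × 12 = 84
  B->Y: 56 × 3 = 168
  C->W: 79 × 11 = 869
  C->X: 16 × 11 = 176
Total cost = 1489.
So B→Y carries 56 units.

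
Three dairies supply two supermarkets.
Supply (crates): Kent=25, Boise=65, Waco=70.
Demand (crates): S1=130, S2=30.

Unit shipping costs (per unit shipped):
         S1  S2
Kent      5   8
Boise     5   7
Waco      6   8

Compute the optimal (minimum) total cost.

930

Optimal allocation:
  Kent to S1: 25 × 5 = 125
  Boise to S1: 65 × 5 = 325
  Waco to S1: 40 × 6 = 240
  Waco to S2: 30 × 8 = 240
Total = 125 + 325 + 240 + 240 = 930.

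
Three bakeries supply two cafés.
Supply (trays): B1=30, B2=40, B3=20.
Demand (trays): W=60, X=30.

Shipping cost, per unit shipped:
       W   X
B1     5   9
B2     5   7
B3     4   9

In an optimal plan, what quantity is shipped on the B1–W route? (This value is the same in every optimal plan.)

Optimal shipments:
  B1 to W: 30 trays
  B2 to W: 10 trays
  B2 to X: 30 trays
  B3 to W: 20 trays
Total cost = 490.
So B1→W carries 30 trays.

30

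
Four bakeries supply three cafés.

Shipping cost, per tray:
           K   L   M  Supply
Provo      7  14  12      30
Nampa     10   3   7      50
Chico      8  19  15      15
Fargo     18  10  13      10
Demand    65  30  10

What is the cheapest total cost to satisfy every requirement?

One minimum-cost allocation:
  Provo to K: 30 × 7 = 210
  Nampa to K: 20 × 10 = 200
  Nampa to L: 30 × 3 = 90
  Chico to K: 15 × 8 = 120
  Fargo to M: 10 × 13 = 130
Total = 210 + 200 + 90 + 120 + 130 = 750.

750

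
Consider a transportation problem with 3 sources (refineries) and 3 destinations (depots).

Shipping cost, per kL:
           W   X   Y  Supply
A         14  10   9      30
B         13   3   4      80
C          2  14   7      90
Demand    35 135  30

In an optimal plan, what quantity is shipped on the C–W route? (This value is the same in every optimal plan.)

Optimal shipments:
  A→X: 30 kL
  B→X: 80 kL
  C→W: 35 kL
  C→X: 25 kL
  C→Y: 30 kL
Total cost = 1170.
So C→W carries 35 kL.

35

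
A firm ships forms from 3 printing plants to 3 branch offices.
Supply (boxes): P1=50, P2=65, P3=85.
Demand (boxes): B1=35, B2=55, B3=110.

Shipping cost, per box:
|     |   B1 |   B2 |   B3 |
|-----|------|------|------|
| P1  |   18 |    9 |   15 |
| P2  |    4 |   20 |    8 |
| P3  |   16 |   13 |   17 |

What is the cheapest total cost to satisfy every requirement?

An optimal shipping plan:
  P1–B2: 50 × 9 = 450
  P2–B1: 35 × 4 = 140
  P2–B3: 30 × 8 = 240
  P3–B2: 5 × 13 = 65
  P3–B3: 80 × 17 = 1360
Total = 450 + 140 + 240 + 65 + 1360 = 2255.

2255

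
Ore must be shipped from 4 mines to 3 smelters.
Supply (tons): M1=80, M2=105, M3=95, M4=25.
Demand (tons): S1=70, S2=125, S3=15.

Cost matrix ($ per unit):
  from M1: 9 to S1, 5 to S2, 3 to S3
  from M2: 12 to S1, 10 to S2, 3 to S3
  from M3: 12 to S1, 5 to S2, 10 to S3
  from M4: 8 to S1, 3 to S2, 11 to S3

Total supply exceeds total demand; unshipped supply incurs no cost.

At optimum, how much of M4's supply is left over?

0

Minimum-cost shipments:
  M1–S1: 70 × $9 = $630
  M1–S2: 5 × $5 = $25
  M1–S3: 5 × $3 = $15
  M2–S3: 10 × $3 = $30
  M3–S2: 95 × $5 = $475
  M4–S2: 25 × $3 = $75
Total cost = $1250.
M4 ships 25 of its 25, leaving 0.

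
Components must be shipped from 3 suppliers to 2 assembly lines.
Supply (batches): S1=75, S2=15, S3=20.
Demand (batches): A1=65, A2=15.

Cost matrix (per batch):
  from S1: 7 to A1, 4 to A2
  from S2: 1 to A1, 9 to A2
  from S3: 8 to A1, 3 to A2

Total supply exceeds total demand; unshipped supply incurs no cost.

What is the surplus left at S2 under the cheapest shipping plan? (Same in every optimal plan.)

Minimum-cost shipments:
  S1→A1: 50 × 7 = 350
  S2→A1: 15 × 1 = 15
  S3→A2: 15 × 3 = 45
Total cost = 410.
S2 ships 15 of its 15, leaving 0.

0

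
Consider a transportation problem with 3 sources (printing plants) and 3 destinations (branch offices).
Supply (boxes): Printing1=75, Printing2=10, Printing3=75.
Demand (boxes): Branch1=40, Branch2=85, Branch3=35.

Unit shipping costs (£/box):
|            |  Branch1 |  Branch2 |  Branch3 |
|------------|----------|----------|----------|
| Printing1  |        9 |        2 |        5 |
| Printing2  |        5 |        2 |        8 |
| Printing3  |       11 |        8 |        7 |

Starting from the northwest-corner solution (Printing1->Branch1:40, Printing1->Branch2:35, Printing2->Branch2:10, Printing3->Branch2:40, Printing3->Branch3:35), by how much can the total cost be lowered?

Current plan cost = 40·9 + 35·2 + 10·2 + 40·8 + 35·7 = £1015.
Optimal plan:
  Printing1 to Branch2: 75 × £2 = £150
  Printing2 to Branch2: 10 × £2 = £20
  Printing3 to Branch1: 40 × £11 = £440
  Printing3 to Branch3: 35 × £7 = £245
Optimal cost = £855.
Saving = 1015 − 855 = £160.

160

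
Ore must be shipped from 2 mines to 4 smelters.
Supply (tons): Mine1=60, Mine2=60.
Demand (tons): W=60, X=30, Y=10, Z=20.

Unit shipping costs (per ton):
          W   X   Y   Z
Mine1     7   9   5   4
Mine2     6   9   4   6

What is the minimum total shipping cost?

760

A cheapest plan:
  Mine1->X: 30 tons
  Mine1->Y: 10 tons
  Mine1->Z: 20 tons
  Mine2->W: 60 tons
Total cost = 760.
(Supply check: Mine1 ships 60; Mine2 ships 60.)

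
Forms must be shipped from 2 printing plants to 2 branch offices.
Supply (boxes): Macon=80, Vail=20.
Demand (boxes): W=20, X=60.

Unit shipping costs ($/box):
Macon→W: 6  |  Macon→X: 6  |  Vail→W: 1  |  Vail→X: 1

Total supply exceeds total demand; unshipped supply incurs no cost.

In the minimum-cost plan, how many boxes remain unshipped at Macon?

Minimum-cost shipments:
  Macon->W: 20 × $6 = $120
  Macon->X: 40 × $6 = $240
  Vail->X: 20 × $1 = $20
Total cost = $380.
Macon ships 60 of its 80, leaving 20.

20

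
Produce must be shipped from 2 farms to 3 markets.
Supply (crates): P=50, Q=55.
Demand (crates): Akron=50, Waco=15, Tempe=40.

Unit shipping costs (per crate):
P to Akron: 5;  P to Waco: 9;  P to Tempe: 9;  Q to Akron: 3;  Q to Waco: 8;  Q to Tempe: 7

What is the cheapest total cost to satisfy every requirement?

635

One minimum-cost allocation:
  P->Akron: 35 × 5 = 175
  P->Waco: 15 × 9 = 135
  Q->Akron: 15 × 3 = 45
  Q->Tempe: 40 × 7 = 280
Total = 175 + 135 + 45 + 280 = 635.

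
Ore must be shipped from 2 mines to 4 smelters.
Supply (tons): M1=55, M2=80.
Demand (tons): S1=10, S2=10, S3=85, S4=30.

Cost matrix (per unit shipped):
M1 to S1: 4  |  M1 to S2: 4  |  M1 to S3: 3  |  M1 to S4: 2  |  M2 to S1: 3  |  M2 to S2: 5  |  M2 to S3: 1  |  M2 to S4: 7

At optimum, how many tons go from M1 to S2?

Optimal shipments:
  M1 to S1: 10 × 4 = 40
  M1 to S2: 10 × 4 = 40
  M1 to S3: 5 × 3 = 15
  M1 to S4: 30 × 2 = 60
  M2 to S3: 80 × 1 = 80
Total cost = 235.
So M1→S2 carries 10 tons.

10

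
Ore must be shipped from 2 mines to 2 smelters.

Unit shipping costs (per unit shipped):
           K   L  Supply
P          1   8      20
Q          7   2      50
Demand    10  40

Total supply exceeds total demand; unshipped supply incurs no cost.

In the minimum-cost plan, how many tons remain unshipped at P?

10

An optimal plan:
  P→K: 10 × 1 = 10
  Q→L: 40 × 2 = 80
Total cost = 90.
P ships 10 of its 20, leaving 10.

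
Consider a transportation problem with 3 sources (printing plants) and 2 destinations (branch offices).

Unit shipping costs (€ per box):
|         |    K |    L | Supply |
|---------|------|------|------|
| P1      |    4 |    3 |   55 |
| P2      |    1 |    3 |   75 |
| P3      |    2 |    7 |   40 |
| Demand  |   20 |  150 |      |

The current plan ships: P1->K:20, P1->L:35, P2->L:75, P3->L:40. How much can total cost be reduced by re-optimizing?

Current plan cost = 20·4 + 35·3 + 75·3 + 40·7 = €690.
Optimal plan:
  P1->L: 55 boxes
  P2->L: 75 boxes
  P3->K: 20 boxes
  P3->L: 20 boxes
Optimal cost = €570.
Saving = 690 − 570 = €120.

120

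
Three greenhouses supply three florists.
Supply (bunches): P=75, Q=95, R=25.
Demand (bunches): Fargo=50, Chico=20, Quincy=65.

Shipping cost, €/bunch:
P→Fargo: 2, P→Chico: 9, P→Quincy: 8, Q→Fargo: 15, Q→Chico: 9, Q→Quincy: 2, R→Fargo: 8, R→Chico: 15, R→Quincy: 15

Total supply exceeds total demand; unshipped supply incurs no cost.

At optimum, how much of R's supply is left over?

Minimum-cost shipments:
  P to Fargo: 50 bunches
  P to Chico: 20 bunches
  Q to Quincy: 65 bunches
Total cost = €410.
R ships 0 of its 25, leaving 25.

25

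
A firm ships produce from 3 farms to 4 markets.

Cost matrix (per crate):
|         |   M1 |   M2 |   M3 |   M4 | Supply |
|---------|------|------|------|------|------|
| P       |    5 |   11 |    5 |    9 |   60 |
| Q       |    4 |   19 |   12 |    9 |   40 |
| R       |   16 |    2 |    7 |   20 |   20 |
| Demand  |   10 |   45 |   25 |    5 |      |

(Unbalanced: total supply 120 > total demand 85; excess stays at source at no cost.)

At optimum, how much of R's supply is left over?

An optimal plan:
  P to M2: 25 crates
  P to M3: 25 crates
  P to M4: 5 crates
  Q to M1: 10 crates
  R to M2: 20 crates
Total cost = 525.
R ships 20 of its 20, leaving 0.

0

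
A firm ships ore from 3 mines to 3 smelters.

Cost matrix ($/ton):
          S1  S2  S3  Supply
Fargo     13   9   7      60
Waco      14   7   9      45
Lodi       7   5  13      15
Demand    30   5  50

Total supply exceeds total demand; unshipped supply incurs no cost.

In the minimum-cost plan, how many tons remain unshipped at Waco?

Minimum-cost shipments:
  Fargo→S1: 10 × $13 = $130
  Fargo→S3: 50 × $7 = $350
  Waco→S1: 5 × $14 = $70
  Waco→S2: 5 × $7 = $35
  Lodi→S1: 15 × $7 = $105
Total cost = $690.
Waco ships 10 of its 45, leaving 35.

35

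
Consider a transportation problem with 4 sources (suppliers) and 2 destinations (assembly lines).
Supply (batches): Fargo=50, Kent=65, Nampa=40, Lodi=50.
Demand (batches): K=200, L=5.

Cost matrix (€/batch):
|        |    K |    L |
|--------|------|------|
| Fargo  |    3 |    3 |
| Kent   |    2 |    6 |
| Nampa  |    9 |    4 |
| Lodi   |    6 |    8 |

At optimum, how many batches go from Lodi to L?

The minimum-cost plan:
  Fargo to K: 50 × €3 = €150
  Kent to K: 65 × €2 = €130
  Nampa to K: 35 × €9 = €315
  Nampa to L: 5 × €4 = €20
  Lodi to K: 50 × €6 = €300
Total cost = €915.
The route Lodi→L is not used.

0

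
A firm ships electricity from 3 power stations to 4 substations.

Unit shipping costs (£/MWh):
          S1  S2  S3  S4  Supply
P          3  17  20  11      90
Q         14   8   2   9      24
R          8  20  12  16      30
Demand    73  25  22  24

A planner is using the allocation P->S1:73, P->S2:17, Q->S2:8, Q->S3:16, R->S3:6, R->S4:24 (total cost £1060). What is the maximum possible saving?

Current plan cost = 73·3 + 17·17 + 8·8 + 16·2 + 6·12 + 24·16 = £1060.
Optimal plan:
  P→S1: 66 × £3 = £198
  P→S4: 24 × £11 = £264
  Q→S2: 24 × £8 = £192
  R→S1: 7 × £8 = £56
  R→S2: 1 × £20 = £20
  R→S3: 22 × £12 = £264
Optimal cost = £994.
Saving = 1060 − 994 = £66.

66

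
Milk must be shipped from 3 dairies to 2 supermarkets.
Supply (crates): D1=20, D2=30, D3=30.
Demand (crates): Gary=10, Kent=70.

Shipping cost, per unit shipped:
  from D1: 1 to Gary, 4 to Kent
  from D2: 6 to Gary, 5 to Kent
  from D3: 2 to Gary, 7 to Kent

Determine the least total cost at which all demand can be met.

390

One minimum-cost allocation:
  D1 to Kent: 20 × 4 = 80
  D2 to Kent: 30 × 5 = 150
  D3 to Gary: 10 × 2 = 20
  D3 to Kent: 20 × 7 = 140
Total = 80 + 150 + 20 + 140 = 390.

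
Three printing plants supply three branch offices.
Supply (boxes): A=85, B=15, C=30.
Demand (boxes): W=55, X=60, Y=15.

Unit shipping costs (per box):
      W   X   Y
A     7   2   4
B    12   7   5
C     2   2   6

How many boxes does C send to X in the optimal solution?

Optimal shipments:
  A to W: 25 × 7 = 175
  A to X: 60 × 2 = 120
  B to Y: 15 × 5 = 75
  C to W: 30 × 2 = 60
Total cost = 430.
The route C→X is not used.

0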